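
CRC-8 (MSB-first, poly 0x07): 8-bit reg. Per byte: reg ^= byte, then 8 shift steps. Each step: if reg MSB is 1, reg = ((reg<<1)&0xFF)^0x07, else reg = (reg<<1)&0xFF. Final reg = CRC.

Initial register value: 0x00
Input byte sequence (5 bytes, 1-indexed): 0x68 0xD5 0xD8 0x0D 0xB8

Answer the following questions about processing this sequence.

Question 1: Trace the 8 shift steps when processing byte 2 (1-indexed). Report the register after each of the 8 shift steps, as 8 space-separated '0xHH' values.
Answer: 0x93 0x21 0x42 0x84 0x0F 0x1E 0x3C 0x78

Derivation:
After byte 1 (0x68): reg=0x1F
Register before byte 2: 0x1F
After XOR with byte 0xD5: 0xCA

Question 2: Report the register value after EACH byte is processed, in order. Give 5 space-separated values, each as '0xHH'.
0x1F 0x78 0x69 0x3B 0x80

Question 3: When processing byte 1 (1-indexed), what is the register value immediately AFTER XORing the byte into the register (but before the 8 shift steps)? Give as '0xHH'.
Register before byte 1: 0x00
Byte 1: 0x68
0x00 XOR 0x68 = 0x68

Answer: 0x68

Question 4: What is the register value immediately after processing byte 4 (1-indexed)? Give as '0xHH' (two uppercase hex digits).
After byte 1 (0x68): reg=0x1F
After byte 2 (0xD5): reg=0x78
After byte 3 (0xD8): reg=0x69
After byte 4 (0x0D): reg=0x3B

Answer: 0x3B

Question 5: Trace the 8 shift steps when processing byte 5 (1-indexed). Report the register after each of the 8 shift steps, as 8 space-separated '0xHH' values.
Answer: 0x01 0x02 0x04 0x08 0x10 0x20 0x40 0x80

Derivation:
After byte 1 (0x68): reg=0x1F
After byte 2 (0xD5): reg=0x78
After byte 3 (0xD8): reg=0x69
After byte 4 (0x0D): reg=0x3B
Register before byte 5: 0x3B
After XOR with byte 0xB8: 0x83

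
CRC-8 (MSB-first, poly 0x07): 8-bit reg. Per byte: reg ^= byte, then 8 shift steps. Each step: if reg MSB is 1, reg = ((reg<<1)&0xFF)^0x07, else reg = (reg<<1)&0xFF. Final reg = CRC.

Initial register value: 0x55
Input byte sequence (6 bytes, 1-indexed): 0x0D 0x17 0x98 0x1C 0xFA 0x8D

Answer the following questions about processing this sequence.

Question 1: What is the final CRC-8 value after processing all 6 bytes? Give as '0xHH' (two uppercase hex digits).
After byte 1 (0x0D): reg=0x8F
After byte 2 (0x17): reg=0xC1
After byte 3 (0x98): reg=0x88
After byte 4 (0x1C): reg=0xE5
After byte 5 (0xFA): reg=0x5D
After byte 6 (0x8D): reg=0x3E

Answer: 0x3E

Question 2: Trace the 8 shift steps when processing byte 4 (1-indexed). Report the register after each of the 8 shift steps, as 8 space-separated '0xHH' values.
After byte 1 (0x0D): reg=0x8F
After byte 2 (0x17): reg=0xC1
After byte 3 (0x98): reg=0x88
Register before byte 4: 0x88
After XOR with byte 0x1C: 0x94

Answer: 0x2F 0x5E 0xBC 0x7F 0xFE 0xFB 0xF1 0xE5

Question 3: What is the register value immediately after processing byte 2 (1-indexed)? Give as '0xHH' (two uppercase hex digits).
After byte 1 (0x0D): reg=0x8F
After byte 2 (0x17): reg=0xC1

Answer: 0xC1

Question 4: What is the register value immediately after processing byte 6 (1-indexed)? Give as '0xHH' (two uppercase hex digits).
Answer: 0x3E

Derivation:
After byte 1 (0x0D): reg=0x8F
After byte 2 (0x17): reg=0xC1
After byte 3 (0x98): reg=0x88
After byte 4 (0x1C): reg=0xE5
After byte 5 (0xFA): reg=0x5D
After byte 6 (0x8D): reg=0x3E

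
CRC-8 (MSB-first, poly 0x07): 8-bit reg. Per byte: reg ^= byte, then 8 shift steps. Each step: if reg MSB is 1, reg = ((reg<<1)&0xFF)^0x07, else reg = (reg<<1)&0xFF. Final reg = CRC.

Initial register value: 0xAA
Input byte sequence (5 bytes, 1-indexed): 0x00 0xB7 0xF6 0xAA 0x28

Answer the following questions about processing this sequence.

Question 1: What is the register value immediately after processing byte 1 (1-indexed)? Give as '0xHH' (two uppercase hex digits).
After byte 1 (0x00): reg=0x5F

Answer: 0x5F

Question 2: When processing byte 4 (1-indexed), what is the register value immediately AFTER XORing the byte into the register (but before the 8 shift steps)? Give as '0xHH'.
Answer: 0x8D

Derivation:
Register before byte 4: 0x27
Byte 4: 0xAA
0x27 XOR 0xAA = 0x8D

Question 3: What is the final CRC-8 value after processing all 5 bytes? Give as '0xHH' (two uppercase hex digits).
After byte 1 (0x00): reg=0x5F
After byte 2 (0xB7): reg=0x96
After byte 3 (0xF6): reg=0x27
After byte 4 (0xAA): reg=0xAA
After byte 5 (0x28): reg=0x87

Answer: 0x87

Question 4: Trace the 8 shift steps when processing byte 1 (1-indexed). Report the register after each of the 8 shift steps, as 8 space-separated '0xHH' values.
Register before byte 1: 0xAA
After XOR with byte 0x00: 0xAA

Answer: 0x53 0xA6 0x4B 0x96 0x2B 0x56 0xAC 0x5F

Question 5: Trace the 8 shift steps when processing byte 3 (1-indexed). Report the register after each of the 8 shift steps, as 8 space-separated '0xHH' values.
Answer: 0xC0 0x87 0x09 0x12 0x24 0x48 0x90 0x27

Derivation:
After byte 1 (0x00): reg=0x5F
After byte 2 (0xB7): reg=0x96
Register before byte 3: 0x96
After XOR with byte 0xF6: 0x60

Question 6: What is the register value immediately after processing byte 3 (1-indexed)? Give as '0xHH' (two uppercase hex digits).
After byte 1 (0x00): reg=0x5F
After byte 2 (0xB7): reg=0x96
After byte 3 (0xF6): reg=0x27

Answer: 0x27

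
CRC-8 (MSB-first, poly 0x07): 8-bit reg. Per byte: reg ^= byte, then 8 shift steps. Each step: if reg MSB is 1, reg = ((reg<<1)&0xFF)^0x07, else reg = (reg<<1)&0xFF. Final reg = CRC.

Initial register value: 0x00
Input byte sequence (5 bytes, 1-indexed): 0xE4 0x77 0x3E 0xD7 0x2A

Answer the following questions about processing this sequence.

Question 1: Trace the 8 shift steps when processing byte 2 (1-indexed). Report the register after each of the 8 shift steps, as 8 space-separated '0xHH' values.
Answer: 0x8D 0x1D 0x3A 0x74 0xE8 0xD7 0xA9 0x55

Derivation:
After byte 1 (0xE4): reg=0xB2
Register before byte 2: 0xB2
After XOR with byte 0x77: 0xC5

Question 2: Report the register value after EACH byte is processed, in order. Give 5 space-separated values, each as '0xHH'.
0xB2 0x55 0x16 0x49 0x2E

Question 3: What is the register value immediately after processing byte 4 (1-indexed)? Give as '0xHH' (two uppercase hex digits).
After byte 1 (0xE4): reg=0xB2
After byte 2 (0x77): reg=0x55
After byte 3 (0x3E): reg=0x16
After byte 4 (0xD7): reg=0x49

Answer: 0x49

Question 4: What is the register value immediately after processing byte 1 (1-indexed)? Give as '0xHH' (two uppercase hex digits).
Answer: 0xB2

Derivation:
After byte 1 (0xE4): reg=0xB2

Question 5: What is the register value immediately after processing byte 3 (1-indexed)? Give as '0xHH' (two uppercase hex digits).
Answer: 0x16

Derivation:
After byte 1 (0xE4): reg=0xB2
After byte 2 (0x77): reg=0x55
After byte 3 (0x3E): reg=0x16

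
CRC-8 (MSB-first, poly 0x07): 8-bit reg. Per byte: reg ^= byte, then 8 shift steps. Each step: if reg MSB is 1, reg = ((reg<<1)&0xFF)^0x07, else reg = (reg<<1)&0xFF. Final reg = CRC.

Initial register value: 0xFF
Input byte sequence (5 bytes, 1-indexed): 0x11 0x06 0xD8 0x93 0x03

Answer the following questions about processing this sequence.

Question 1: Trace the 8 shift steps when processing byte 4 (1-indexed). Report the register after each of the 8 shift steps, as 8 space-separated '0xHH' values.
After byte 1 (0x11): reg=0x84
After byte 2 (0x06): reg=0x87
After byte 3 (0xD8): reg=0x9A
Register before byte 4: 0x9A
After XOR with byte 0x93: 0x09

Answer: 0x12 0x24 0x48 0x90 0x27 0x4E 0x9C 0x3F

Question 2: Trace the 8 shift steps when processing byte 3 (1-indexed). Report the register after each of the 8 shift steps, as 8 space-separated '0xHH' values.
Answer: 0xBE 0x7B 0xF6 0xEB 0xD1 0xA5 0x4D 0x9A

Derivation:
After byte 1 (0x11): reg=0x84
After byte 2 (0x06): reg=0x87
Register before byte 3: 0x87
After XOR with byte 0xD8: 0x5F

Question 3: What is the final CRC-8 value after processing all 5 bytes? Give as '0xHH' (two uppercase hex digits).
Answer: 0xB4

Derivation:
After byte 1 (0x11): reg=0x84
After byte 2 (0x06): reg=0x87
After byte 3 (0xD8): reg=0x9A
After byte 4 (0x93): reg=0x3F
After byte 5 (0x03): reg=0xB4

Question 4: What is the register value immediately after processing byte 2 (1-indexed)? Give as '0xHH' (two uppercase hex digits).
Answer: 0x87

Derivation:
After byte 1 (0x11): reg=0x84
After byte 2 (0x06): reg=0x87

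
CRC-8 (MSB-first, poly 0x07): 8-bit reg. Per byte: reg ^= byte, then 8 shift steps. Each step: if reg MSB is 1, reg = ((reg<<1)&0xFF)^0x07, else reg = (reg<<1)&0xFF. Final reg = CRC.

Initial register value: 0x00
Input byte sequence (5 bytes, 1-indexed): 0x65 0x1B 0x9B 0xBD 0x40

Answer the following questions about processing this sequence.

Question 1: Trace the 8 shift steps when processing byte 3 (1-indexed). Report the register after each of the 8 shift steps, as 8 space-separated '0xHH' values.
After byte 1 (0x65): reg=0x3C
After byte 2 (0x1B): reg=0xF5
Register before byte 3: 0xF5
After XOR with byte 0x9B: 0x6E

Answer: 0xDC 0xBF 0x79 0xF2 0xE3 0xC1 0x85 0x0D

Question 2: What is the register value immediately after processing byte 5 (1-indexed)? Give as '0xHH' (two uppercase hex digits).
After byte 1 (0x65): reg=0x3C
After byte 2 (0x1B): reg=0xF5
After byte 3 (0x9B): reg=0x0D
After byte 4 (0xBD): reg=0x19
After byte 5 (0x40): reg=0x88

Answer: 0x88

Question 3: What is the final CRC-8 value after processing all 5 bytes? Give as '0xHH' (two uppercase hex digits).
After byte 1 (0x65): reg=0x3C
After byte 2 (0x1B): reg=0xF5
After byte 3 (0x9B): reg=0x0D
After byte 4 (0xBD): reg=0x19
After byte 5 (0x40): reg=0x88

Answer: 0x88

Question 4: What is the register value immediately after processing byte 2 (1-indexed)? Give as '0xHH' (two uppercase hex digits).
Answer: 0xF5

Derivation:
After byte 1 (0x65): reg=0x3C
After byte 2 (0x1B): reg=0xF5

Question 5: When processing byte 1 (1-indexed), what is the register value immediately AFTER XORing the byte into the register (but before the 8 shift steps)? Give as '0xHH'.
Answer: 0x65

Derivation:
Register before byte 1: 0x00
Byte 1: 0x65
0x00 XOR 0x65 = 0x65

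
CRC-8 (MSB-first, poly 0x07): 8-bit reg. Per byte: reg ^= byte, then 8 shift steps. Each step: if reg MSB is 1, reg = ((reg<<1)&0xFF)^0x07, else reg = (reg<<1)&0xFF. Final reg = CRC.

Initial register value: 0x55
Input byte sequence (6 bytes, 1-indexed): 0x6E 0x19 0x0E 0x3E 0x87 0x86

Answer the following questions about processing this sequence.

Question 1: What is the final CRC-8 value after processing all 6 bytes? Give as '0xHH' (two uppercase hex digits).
After byte 1 (0x6E): reg=0xA1
After byte 2 (0x19): reg=0x21
After byte 3 (0x0E): reg=0xCD
After byte 4 (0x3E): reg=0xD7
After byte 5 (0x87): reg=0xB7
After byte 6 (0x86): reg=0x97

Answer: 0x97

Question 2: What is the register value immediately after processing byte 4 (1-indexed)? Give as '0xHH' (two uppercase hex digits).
After byte 1 (0x6E): reg=0xA1
After byte 2 (0x19): reg=0x21
After byte 3 (0x0E): reg=0xCD
After byte 4 (0x3E): reg=0xD7

Answer: 0xD7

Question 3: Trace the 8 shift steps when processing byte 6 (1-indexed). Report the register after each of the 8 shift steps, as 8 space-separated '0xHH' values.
Answer: 0x62 0xC4 0x8F 0x19 0x32 0x64 0xC8 0x97

Derivation:
After byte 1 (0x6E): reg=0xA1
After byte 2 (0x19): reg=0x21
After byte 3 (0x0E): reg=0xCD
After byte 4 (0x3E): reg=0xD7
After byte 5 (0x87): reg=0xB7
Register before byte 6: 0xB7
After XOR with byte 0x86: 0x31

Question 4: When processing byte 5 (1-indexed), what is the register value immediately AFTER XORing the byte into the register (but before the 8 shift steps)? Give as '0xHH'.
Register before byte 5: 0xD7
Byte 5: 0x87
0xD7 XOR 0x87 = 0x50

Answer: 0x50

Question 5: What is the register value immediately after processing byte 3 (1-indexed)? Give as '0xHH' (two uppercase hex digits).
After byte 1 (0x6E): reg=0xA1
After byte 2 (0x19): reg=0x21
After byte 3 (0x0E): reg=0xCD

Answer: 0xCD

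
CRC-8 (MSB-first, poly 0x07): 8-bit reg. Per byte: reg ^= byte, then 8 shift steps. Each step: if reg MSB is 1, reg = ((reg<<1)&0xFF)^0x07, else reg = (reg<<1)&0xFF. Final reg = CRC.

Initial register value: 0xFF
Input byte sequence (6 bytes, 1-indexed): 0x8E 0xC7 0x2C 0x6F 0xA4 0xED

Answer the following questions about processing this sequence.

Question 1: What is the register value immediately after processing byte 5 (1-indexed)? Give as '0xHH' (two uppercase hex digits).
After byte 1 (0x8E): reg=0x50
After byte 2 (0xC7): reg=0xEC
After byte 3 (0x2C): reg=0x4E
After byte 4 (0x6F): reg=0xE7
After byte 5 (0xA4): reg=0xCE

Answer: 0xCE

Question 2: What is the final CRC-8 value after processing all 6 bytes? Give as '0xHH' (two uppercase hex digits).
Answer: 0xE9

Derivation:
After byte 1 (0x8E): reg=0x50
After byte 2 (0xC7): reg=0xEC
After byte 3 (0x2C): reg=0x4E
After byte 4 (0x6F): reg=0xE7
After byte 5 (0xA4): reg=0xCE
After byte 6 (0xED): reg=0xE9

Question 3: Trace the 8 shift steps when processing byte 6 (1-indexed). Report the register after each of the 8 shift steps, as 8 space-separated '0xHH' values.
After byte 1 (0x8E): reg=0x50
After byte 2 (0xC7): reg=0xEC
After byte 3 (0x2C): reg=0x4E
After byte 4 (0x6F): reg=0xE7
After byte 5 (0xA4): reg=0xCE
Register before byte 6: 0xCE
After XOR with byte 0xED: 0x23

Answer: 0x46 0x8C 0x1F 0x3E 0x7C 0xF8 0xF7 0xE9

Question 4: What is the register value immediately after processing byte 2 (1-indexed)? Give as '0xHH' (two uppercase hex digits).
After byte 1 (0x8E): reg=0x50
After byte 2 (0xC7): reg=0xEC

Answer: 0xEC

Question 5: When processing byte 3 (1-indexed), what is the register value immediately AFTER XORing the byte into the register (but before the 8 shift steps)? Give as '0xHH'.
Answer: 0xC0

Derivation:
Register before byte 3: 0xEC
Byte 3: 0x2C
0xEC XOR 0x2C = 0xC0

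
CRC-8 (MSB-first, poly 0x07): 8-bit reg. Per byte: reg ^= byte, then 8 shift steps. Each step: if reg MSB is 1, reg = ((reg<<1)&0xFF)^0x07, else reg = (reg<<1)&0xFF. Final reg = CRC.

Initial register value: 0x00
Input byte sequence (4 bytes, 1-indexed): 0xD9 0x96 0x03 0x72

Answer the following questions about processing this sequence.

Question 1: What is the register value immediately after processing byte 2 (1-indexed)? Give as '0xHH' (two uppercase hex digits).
Answer: 0xEC

Derivation:
After byte 1 (0xD9): reg=0x01
After byte 2 (0x96): reg=0xEC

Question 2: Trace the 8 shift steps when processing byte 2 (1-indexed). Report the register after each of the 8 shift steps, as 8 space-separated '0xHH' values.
Answer: 0x29 0x52 0xA4 0x4F 0x9E 0x3B 0x76 0xEC

Derivation:
After byte 1 (0xD9): reg=0x01
Register before byte 2: 0x01
After XOR with byte 0x96: 0x97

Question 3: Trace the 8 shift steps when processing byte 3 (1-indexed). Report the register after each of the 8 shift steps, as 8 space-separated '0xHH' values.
Answer: 0xD9 0xB5 0x6D 0xDA 0xB3 0x61 0xC2 0x83

Derivation:
After byte 1 (0xD9): reg=0x01
After byte 2 (0x96): reg=0xEC
Register before byte 3: 0xEC
After XOR with byte 0x03: 0xEF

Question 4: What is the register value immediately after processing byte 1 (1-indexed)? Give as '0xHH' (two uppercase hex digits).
After byte 1 (0xD9): reg=0x01

Answer: 0x01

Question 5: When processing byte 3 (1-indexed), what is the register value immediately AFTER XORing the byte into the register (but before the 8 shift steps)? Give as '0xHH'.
Register before byte 3: 0xEC
Byte 3: 0x03
0xEC XOR 0x03 = 0xEF

Answer: 0xEF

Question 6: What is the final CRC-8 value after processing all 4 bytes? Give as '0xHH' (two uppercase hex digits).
After byte 1 (0xD9): reg=0x01
After byte 2 (0x96): reg=0xEC
After byte 3 (0x03): reg=0x83
After byte 4 (0x72): reg=0xD9

Answer: 0xD9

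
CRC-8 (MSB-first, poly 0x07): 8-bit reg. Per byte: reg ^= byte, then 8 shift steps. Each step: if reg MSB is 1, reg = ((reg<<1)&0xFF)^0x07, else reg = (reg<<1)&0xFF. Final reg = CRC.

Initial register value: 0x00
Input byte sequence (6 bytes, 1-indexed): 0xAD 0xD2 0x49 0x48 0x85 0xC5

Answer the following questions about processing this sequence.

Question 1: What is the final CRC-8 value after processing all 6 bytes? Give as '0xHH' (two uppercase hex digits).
Answer: 0xF4

Derivation:
After byte 1 (0xAD): reg=0x4A
After byte 2 (0xD2): reg=0xC1
After byte 3 (0x49): reg=0xB1
After byte 4 (0x48): reg=0xE1
After byte 5 (0x85): reg=0x3B
After byte 6 (0xC5): reg=0xF4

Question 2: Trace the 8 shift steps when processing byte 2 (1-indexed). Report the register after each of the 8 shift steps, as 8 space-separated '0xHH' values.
After byte 1 (0xAD): reg=0x4A
Register before byte 2: 0x4A
After XOR with byte 0xD2: 0x98

Answer: 0x37 0x6E 0xDC 0xBF 0x79 0xF2 0xE3 0xC1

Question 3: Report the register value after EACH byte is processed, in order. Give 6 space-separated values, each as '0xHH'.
0x4A 0xC1 0xB1 0xE1 0x3B 0xF4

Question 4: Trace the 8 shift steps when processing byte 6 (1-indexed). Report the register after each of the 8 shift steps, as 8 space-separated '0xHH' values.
Answer: 0xFB 0xF1 0xE5 0xCD 0x9D 0x3D 0x7A 0xF4

Derivation:
After byte 1 (0xAD): reg=0x4A
After byte 2 (0xD2): reg=0xC1
After byte 3 (0x49): reg=0xB1
After byte 4 (0x48): reg=0xE1
After byte 5 (0x85): reg=0x3B
Register before byte 6: 0x3B
After XOR with byte 0xC5: 0xFE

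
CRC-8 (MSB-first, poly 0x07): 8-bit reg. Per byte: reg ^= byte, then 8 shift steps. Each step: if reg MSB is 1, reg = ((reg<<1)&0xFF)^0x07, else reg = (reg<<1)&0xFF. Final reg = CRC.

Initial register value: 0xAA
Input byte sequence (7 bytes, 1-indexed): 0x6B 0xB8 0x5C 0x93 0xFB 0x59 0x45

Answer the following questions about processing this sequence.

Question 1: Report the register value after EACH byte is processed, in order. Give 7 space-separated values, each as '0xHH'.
0x49 0xD9 0x92 0x07 0xFA 0x60 0xFB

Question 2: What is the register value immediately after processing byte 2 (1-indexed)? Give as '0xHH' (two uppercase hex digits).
After byte 1 (0x6B): reg=0x49
After byte 2 (0xB8): reg=0xD9

Answer: 0xD9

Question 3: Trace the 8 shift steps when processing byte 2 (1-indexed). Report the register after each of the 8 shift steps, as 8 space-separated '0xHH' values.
Answer: 0xE5 0xCD 0x9D 0x3D 0x7A 0xF4 0xEF 0xD9

Derivation:
After byte 1 (0x6B): reg=0x49
Register before byte 2: 0x49
After XOR with byte 0xB8: 0xF1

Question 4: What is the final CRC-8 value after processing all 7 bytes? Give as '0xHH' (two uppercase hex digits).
Answer: 0xFB

Derivation:
After byte 1 (0x6B): reg=0x49
After byte 2 (0xB8): reg=0xD9
After byte 3 (0x5C): reg=0x92
After byte 4 (0x93): reg=0x07
After byte 5 (0xFB): reg=0xFA
After byte 6 (0x59): reg=0x60
After byte 7 (0x45): reg=0xFB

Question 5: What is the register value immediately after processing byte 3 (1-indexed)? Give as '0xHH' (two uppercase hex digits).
Answer: 0x92

Derivation:
After byte 1 (0x6B): reg=0x49
After byte 2 (0xB8): reg=0xD9
After byte 3 (0x5C): reg=0x92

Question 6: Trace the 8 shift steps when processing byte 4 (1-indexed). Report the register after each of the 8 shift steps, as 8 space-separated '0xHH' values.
After byte 1 (0x6B): reg=0x49
After byte 2 (0xB8): reg=0xD9
After byte 3 (0x5C): reg=0x92
Register before byte 4: 0x92
After XOR with byte 0x93: 0x01

Answer: 0x02 0x04 0x08 0x10 0x20 0x40 0x80 0x07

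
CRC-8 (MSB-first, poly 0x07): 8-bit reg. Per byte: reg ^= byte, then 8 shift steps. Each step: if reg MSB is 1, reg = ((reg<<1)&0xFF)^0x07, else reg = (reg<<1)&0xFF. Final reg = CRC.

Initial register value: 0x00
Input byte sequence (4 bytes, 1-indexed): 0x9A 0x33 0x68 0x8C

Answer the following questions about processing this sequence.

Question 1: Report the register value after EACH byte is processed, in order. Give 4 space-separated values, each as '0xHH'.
0xCF 0xFA 0xF7 0x66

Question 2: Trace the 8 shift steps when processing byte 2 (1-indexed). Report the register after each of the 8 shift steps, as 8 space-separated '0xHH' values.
Answer: 0xFF 0xF9 0xF5 0xED 0xDD 0xBD 0x7D 0xFA

Derivation:
After byte 1 (0x9A): reg=0xCF
Register before byte 2: 0xCF
After XOR with byte 0x33: 0xFC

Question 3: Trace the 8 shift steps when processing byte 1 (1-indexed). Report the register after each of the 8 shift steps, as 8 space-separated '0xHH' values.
Answer: 0x33 0x66 0xCC 0x9F 0x39 0x72 0xE4 0xCF

Derivation:
Register before byte 1: 0x00
After XOR with byte 0x9A: 0x9A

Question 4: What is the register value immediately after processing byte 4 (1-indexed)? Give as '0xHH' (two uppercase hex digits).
Answer: 0x66

Derivation:
After byte 1 (0x9A): reg=0xCF
After byte 2 (0x33): reg=0xFA
After byte 3 (0x68): reg=0xF7
After byte 4 (0x8C): reg=0x66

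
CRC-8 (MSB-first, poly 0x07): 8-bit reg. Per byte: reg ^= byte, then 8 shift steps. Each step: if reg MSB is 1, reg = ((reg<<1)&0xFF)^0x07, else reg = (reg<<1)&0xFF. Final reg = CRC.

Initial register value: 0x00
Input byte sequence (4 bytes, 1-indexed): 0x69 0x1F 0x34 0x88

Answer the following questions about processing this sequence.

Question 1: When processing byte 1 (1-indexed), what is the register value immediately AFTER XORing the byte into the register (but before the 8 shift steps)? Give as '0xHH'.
Register before byte 1: 0x00
Byte 1: 0x69
0x00 XOR 0x69 = 0x69

Answer: 0x69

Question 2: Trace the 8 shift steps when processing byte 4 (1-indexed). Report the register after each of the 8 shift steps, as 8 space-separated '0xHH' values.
Answer: 0xDE 0xBB 0x71 0xE2 0xC3 0x81 0x05 0x0A

Derivation:
After byte 1 (0x69): reg=0x18
After byte 2 (0x1F): reg=0x15
After byte 3 (0x34): reg=0xE7
Register before byte 4: 0xE7
After XOR with byte 0x88: 0x6F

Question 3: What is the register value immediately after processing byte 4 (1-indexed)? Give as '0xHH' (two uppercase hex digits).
After byte 1 (0x69): reg=0x18
After byte 2 (0x1F): reg=0x15
After byte 3 (0x34): reg=0xE7
After byte 4 (0x88): reg=0x0A

Answer: 0x0A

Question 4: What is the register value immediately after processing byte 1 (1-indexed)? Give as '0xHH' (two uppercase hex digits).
After byte 1 (0x69): reg=0x18

Answer: 0x18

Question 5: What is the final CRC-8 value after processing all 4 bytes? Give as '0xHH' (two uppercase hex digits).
After byte 1 (0x69): reg=0x18
After byte 2 (0x1F): reg=0x15
After byte 3 (0x34): reg=0xE7
After byte 4 (0x88): reg=0x0A

Answer: 0x0A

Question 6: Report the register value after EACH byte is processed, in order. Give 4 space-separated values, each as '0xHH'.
0x18 0x15 0xE7 0x0A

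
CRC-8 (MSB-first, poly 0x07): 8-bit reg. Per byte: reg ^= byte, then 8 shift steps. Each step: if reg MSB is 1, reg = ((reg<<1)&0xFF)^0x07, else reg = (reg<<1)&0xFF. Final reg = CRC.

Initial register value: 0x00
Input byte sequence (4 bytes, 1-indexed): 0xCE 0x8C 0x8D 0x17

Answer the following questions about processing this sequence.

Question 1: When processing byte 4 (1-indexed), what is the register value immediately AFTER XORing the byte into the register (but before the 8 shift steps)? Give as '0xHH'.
Register before byte 4: 0x41
Byte 4: 0x17
0x41 XOR 0x17 = 0x56

Answer: 0x56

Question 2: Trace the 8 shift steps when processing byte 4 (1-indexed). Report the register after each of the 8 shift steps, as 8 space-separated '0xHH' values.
Answer: 0xAC 0x5F 0xBE 0x7B 0xF6 0xEB 0xD1 0xA5

Derivation:
After byte 1 (0xCE): reg=0x64
After byte 2 (0x8C): reg=0x96
After byte 3 (0x8D): reg=0x41
Register before byte 4: 0x41
After XOR with byte 0x17: 0x56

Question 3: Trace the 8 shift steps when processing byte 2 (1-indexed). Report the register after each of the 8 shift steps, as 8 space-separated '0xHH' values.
After byte 1 (0xCE): reg=0x64
Register before byte 2: 0x64
After XOR with byte 0x8C: 0xE8

Answer: 0xD7 0xA9 0x55 0xAA 0x53 0xA6 0x4B 0x96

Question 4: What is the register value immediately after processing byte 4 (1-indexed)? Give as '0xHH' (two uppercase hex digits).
After byte 1 (0xCE): reg=0x64
After byte 2 (0x8C): reg=0x96
After byte 3 (0x8D): reg=0x41
After byte 4 (0x17): reg=0xA5

Answer: 0xA5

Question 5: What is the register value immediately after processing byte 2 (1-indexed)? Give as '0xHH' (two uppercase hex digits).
After byte 1 (0xCE): reg=0x64
After byte 2 (0x8C): reg=0x96

Answer: 0x96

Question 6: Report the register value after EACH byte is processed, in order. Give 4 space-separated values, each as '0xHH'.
0x64 0x96 0x41 0xA5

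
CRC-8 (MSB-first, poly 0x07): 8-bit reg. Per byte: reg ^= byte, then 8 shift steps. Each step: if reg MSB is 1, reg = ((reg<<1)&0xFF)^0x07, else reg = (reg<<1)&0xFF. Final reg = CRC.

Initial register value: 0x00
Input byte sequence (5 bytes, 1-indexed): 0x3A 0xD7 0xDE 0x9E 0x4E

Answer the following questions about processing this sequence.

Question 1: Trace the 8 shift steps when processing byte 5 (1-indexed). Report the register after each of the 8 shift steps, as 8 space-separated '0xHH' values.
Answer: 0xFD 0xFD 0xFD 0xFD 0xFD 0xFD 0xFD 0xFD

Derivation:
After byte 1 (0x3A): reg=0xA6
After byte 2 (0xD7): reg=0x50
After byte 3 (0xDE): reg=0xA3
After byte 4 (0x9E): reg=0xB3
Register before byte 5: 0xB3
After XOR with byte 0x4E: 0xFD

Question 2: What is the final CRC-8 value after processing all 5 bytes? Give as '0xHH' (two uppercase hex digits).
After byte 1 (0x3A): reg=0xA6
After byte 2 (0xD7): reg=0x50
After byte 3 (0xDE): reg=0xA3
After byte 4 (0x9E): reg=0xB3
After byte 5 (0x4E): reg=0xFD

Answer: 0xFD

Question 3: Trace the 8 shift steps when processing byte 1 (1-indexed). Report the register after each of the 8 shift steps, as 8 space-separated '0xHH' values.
Answer: 0x74 0xE8 0xD7 0xA9 0x55 0xAA 0x53 0xA6

Derivation:
Register before byte 1: 0x00
After XOR with byte 0x3A: 0x3A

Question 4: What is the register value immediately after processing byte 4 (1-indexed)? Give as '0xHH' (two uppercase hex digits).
Answer: 0xB3

Derivation:
After byte 1 (0x3A): reg=0xA6
After byte 2 (0xD7): reg=0x50
After byte 3 (0xDE): reg=0xA3
After byte 4 (0x9E): reg=0xB3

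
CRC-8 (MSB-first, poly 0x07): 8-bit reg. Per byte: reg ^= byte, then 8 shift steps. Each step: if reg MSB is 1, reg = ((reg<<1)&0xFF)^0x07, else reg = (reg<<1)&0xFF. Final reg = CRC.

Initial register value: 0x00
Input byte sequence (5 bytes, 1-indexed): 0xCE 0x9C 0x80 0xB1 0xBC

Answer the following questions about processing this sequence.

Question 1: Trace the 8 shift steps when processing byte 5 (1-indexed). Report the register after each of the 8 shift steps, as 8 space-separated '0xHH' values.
Answer: 0x52 0xA4 0x4F 0x9E 0x3B 0x76 0xEC 0xDF

Derivation:
After byte 1 (0xCE): reg=0x64
After byte 2 (0x9C): reg=0xE6
After byte 3 (0x80): reg=0x35
After byte 4 (0xB1): reg=0x95
Register before byte 5: 0x95
After XOR with byte 0xBC: 0x29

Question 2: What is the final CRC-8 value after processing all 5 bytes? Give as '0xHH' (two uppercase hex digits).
Answer: 0xDF

Derivation:
After byte 1 (0xCE): reg=0x64
After byte 2 (0x9C): reg=0xE6
After byte 3 (0x80): reg=0x35
After byte 4 (0xB1): reg=0x95
After byte 5 (0xBC): reg=0xDF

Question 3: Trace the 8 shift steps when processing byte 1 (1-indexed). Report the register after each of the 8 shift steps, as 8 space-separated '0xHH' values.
Register before byte 1: 0x00
After XOR with byte 0xCE: 0xCE

Answer: 0x9B 0x31 0x62 0xC4 0x8F 0x19 0x32 0x64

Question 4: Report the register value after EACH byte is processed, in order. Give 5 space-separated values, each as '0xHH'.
0x64 0xE6 0x35 0x95 0xDF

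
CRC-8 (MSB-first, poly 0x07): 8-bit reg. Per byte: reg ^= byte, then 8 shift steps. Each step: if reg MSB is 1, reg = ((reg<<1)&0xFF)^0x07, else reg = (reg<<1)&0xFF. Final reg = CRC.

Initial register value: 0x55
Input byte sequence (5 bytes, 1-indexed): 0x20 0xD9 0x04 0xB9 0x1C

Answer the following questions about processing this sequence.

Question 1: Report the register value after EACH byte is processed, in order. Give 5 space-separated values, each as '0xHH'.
0x4C 0xE2 0xBC 0x1B 0x15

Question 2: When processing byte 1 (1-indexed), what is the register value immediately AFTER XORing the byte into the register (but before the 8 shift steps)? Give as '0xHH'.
Answer: 0x75

Derivation:
Register before byte 1: 0x55
Byte 1: 0x20
0x55 XOR 0x20 = 0x75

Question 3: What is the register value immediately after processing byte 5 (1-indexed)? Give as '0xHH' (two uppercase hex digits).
Answer: 0x15

Derivation:
After byte 1 (0x20): reg=0x4C
After byte 2 (0xD9): reg=0xE2
After byte 3 (0x04): reg=0xBC
After byte 4 (0xB9): reg=0x1B
After byte 5 (0x1C): reg=0x15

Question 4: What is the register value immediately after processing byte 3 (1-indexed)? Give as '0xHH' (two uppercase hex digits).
After byte 1 (0x20): reg=0x4C
After byte 2 (0xD9): reg=0xE2
After byte 3 (0x04): reg=0xBC

Answer: 0xBC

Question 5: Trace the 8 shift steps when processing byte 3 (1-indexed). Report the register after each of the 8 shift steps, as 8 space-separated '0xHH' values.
After byte 1 (0x20): reg=0x4C
After byte 2 (0xD9): reg=0xE2
Register before byte 3: 0xE2
After XOR with byte 0x04: 0xE6

Answer: 0xCB 0x91 0x25 0x4A 0x94 0x2F 0x5E 0xBC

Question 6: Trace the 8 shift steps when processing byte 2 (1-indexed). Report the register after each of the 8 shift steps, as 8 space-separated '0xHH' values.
After byte 1 (0x20): reg=0x4C
Register before byte 2: 0x4C
After XOR with byte 0xD9: 0x95

Answer: 0x2D 0x5A 0xB4 0x6F 0xDE 0xBB 0x71 0xE2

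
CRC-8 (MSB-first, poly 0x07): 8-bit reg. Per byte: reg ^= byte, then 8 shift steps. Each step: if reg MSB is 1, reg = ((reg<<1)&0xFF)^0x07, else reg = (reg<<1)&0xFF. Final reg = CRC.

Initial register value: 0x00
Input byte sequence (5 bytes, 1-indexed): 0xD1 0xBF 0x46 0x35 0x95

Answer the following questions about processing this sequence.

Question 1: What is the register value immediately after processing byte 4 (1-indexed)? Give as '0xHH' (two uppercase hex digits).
Answer: 0xD8

Derivation:
After byte 1 (0xD1): reg=0x39
After byte 2 (0xBF): reg=0x9B
After byte 3 (0x46): reg=0x1D
After byte 4 (0x35): reg=0xD8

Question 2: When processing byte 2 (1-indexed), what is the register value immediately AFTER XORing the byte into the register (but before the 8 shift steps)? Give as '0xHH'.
Answer: 0x86

Derivation:
Register before byte 2: 0x39
Byte 2: 0xBF
0x39 XOR 0xBF = 0x86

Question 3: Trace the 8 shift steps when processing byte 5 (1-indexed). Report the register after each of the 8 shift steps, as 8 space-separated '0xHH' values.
After byte 1 (0xD1): reg=0x39
After byte 2 (0xBF): reg=0x9B
After byte 3 (0x46): reg=0x1D
After byte 4 (0x35): reg=0xD8
Register before byte 5: 0xD8
After XOR with byte 0x95: 0x4D

Answer: 0x9A 0x33 0x66 0xCC 0x9F 0x39 0x72 0xE4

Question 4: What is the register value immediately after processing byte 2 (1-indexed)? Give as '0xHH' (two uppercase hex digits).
After byte 1 (0xD1): reg=0x39
After byte 2 (0xBF): reg=0x9B

Answer: 0x9B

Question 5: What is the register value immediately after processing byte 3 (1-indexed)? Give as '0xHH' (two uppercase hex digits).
Answer: 0x1D

Derivation:
After byte 1 (0xD1): reg=0x39
After byte 2 (0xBF): reg=0x9B
After byte 3 (0x46): reg=0x1D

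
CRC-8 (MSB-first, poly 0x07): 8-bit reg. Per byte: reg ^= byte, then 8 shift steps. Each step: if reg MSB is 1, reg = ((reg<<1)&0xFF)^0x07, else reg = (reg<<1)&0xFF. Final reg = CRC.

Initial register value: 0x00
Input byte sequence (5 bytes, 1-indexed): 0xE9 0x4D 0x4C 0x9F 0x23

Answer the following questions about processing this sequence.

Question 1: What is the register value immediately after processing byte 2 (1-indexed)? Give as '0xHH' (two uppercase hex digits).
Answer: 0x1A

Derivation:
After byte 1 (0xE9): reg=0x91
After byte 2 (0x4D): reg=0x1A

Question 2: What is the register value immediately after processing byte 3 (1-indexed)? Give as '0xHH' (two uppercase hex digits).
Answer: 0xA5

Derivation:
After byte 1 (0xE9): reg=0x91
After byte 2 (0x4D): reg=0x1A
After byte 3 (0x4C): reg=0xA5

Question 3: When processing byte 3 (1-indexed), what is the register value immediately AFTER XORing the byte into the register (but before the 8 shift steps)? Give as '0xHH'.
Answer: 0x56

Derivation:
Register before byte 3: 0x1A
Byte 3: 0x4C
0x1A XOR 0x4C = 0x56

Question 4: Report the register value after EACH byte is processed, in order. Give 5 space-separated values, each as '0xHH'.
0x91 0x1A 0xA5 0xA6 0x92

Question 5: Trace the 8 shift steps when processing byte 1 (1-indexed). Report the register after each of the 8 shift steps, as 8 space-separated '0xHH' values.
Answer: 0xD5 0xAD 0x5D 0xBA 0x73 0xE6 0xCB 0x91

Derivation:
Register before byte 1: 0x00
After XOR with byte 0xE9: 0xE9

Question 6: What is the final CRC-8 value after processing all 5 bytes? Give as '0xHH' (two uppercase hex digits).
Answer: 0x92

Derivation:
After byte 1 (0xE9): reg=0x91
After byte 2 (0x4D): reg=0x1A
After byte 3 (0x4C): reg=0xA5
After byte 4 (0x9F): reg=0xA6
After byte 5 (0x23): reg=0x92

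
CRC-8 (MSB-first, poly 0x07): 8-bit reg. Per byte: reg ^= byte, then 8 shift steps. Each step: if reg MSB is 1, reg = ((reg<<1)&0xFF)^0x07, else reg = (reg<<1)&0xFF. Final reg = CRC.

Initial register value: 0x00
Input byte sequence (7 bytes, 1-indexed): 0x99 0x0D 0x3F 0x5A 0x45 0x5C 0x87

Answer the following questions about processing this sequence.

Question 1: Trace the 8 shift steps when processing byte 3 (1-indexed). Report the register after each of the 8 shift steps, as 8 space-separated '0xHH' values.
Answer: 0x80 0x07 0x0E 0x1C 0x38 0x70 0xE0 0xC7

Derivation:
After byte 1 (0x99): reg=0xC6
After byte 2 (0x0D): reg=0x7F
Register before byte 3: 0x7F
After XOR with byte 0x3F: 0x40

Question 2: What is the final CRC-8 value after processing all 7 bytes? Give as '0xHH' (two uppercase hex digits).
After byte 1 (0x99): reg=0xC6
After byte 2 (0x0D): reg=0x7F
After byte 3 (0x3F): reg=0xC7
After byte 4 (0x5A): reg=0xDA
After byte 5 (0x45): reg=0xD4
After byte 6 (0x5C): reg=0xB1
After byte 7 (0x87): reg=0x82

Answer: 0x82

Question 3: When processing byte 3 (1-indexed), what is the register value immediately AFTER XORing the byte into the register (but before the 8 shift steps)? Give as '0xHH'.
Register before byte 3: 0x7F
Byte 3: 0x3F
0x7F XOR 0x3F = 0x40

Answer: 0x40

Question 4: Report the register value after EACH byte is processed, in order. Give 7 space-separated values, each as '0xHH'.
0xC6 0x7F 0xC7 0xDA 0xD4 0xB1 0x82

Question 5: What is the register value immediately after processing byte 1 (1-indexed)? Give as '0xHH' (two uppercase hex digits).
Answer: 0xC6

Derivation:
After byte 1 (0x99): reg=0xC6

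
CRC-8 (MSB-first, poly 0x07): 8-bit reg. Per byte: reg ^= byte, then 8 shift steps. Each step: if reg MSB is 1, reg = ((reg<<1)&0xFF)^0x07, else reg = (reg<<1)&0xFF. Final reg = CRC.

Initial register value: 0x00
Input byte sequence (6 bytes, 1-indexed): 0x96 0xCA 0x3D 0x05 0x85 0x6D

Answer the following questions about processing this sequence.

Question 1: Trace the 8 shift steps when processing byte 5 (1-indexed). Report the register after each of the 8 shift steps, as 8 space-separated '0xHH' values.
Answer: 0x4B 0x96 0x2B 0x56 0xAC 0x5F 0xBE 0x7B

Derivation:
After byte 1 (0x96): reg=0xEB
After byte 2 (0xCA): reg=0xE7
After byte 3 (0x3D): reg=0x08
After byte 4 (0x05): reg=0x23
Register before byte 5: 0x23
After XOR with byte 0x85: 0xA6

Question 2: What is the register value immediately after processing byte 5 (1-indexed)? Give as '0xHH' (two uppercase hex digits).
Answer: 0x7B

Derivation:
After byte 1 (0x96): reg=0xEB
After byte 2 (0xCA): reg=0xE7
After byte 3 (0x3D): reg=0x08
After byte 4 (0x05): reg=0x23
After byte 5 (0x85): reg=0x7B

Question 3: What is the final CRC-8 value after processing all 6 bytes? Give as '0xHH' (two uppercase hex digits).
Answer: 0x62

Derivation:
After byte 1 (0x96): reg=0xEB
After byte 2 (0xCA): reg=0xE7
After byte 3 (0x3D): reg=0x08
After byte 4 (0x05): reg=0x23
After byte 5 (0x85): reg=0x7B
After byte 6 (0x6D): reg=0x62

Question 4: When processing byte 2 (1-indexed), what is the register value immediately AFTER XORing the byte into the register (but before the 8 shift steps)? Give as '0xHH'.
Register before byte 2: 0xEB
Byte 2: 0xCA
0xEB XOR 0xCA = 0x21

Answer: 0x21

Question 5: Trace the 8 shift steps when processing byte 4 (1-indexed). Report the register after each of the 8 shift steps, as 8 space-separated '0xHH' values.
After byte 1 (0x96): reg=0xEB
After byte 2 (0xCA): reg=0xE7
After byte 3 (0x3D): reg=0x08
Register before byte 4: 0x08
After XOR with byte 0x05: 0x0D

Answer: 0x1A 0x34 0x68 0xD0 0xA7 0x49 0x92 0x23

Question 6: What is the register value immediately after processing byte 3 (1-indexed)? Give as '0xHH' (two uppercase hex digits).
Answer: 0x08

Derivation:
After byte 1 (0x96): reg=0xEB
After byte 2 (0xCA): reg=0xE7
After byte 3 (0x3D): reg=0x08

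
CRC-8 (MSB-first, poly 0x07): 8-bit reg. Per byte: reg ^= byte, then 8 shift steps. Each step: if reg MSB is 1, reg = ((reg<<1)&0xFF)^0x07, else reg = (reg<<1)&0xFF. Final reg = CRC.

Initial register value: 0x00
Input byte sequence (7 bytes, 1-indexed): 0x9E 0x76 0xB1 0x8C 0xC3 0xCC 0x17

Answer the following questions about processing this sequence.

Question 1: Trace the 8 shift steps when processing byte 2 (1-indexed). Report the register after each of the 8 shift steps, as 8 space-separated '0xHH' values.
After byte 1 (0x9E): reg=0xD3
Register before byte 2: 0xD3
After XOR with byte 0x76: 0xA5

Answer: 0x4D 0x9A 0x33 0x66 0xCC 0x9F 0x39 0x72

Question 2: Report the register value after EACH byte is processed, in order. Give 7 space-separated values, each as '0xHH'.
0xD3 0x72 0x47 0x7F 0x3D 0xD9 0x64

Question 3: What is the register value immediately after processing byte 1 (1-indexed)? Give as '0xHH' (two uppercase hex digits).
Answer: 0xD3

Derivation:
After byte 1 (0x9E): reg=0xD3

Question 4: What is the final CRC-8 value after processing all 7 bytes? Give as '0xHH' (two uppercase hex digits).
After byte 1 (0x9E): reg=0xD3
After byte 2 (0x76): reg=0x72
After byte 3 (0xB1): reg=0x47
After byte 4 (0x8C): reg=0x7F
After byte 5 (0xC3): reg=0x3D
After byte 6 (0xCC): reg=0xD9
After byte 7 (0x17): reg=0x64

Answer: 0x64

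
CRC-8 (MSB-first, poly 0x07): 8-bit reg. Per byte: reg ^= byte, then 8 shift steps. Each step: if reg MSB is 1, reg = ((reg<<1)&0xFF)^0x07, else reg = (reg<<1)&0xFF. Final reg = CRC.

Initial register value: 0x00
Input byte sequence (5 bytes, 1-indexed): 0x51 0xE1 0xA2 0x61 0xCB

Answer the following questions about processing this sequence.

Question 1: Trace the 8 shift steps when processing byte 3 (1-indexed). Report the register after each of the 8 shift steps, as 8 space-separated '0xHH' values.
After byte 1 (0x51): reg=0xB0
After byte 2 (0xE1): reg=0xB0
Register before byte 3: 0xB0
After XOR with byte 0xA2: 0x12

Answer: 0x24 0x48 0x90 0x27 0x4E 0x9C 0x3F 0x7E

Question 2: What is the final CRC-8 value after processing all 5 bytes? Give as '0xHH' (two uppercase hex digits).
Answer: 0xEB

Derivation:
After byte 1 (0x51): reg=0xB0
After byte 2 (0xE1): reg=0xB0
After byte 3 (0xA2): reg=0x7E
After byte 4 (0x61): reg=0x5D
After byte 5 (0xCB): reg=0xEB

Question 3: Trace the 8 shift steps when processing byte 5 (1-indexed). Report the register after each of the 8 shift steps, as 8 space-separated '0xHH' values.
Answer: 0x2B 0x56 0xAC 0x5F 0xBE 0x7B 0xF6 0xEB

Derivation:
After byte 1 (0x51): reg=0xB0
After byte 2 (0xE1): reg=0xB0
After byte 3 (0xA2): reg=0x7E
After byte 4 (0x61): reg=0x5D
Register before byte 5: 0x5D
After XOR with byte 0xCB: 0x96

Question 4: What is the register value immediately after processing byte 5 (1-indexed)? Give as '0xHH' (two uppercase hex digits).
After byte 1 (0x51): reg=0xB0
After byte 2 (0xE1): reg=0xB0
After byte 3 (0xA2): reg=0x7E
After byte 4 (0x61): reg=0x5D
After byte 5 (0xCB): reg=0xEB

Answer: 0xEB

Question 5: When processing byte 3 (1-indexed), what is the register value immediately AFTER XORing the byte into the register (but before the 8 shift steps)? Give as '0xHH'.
Register before byte 3: 0xB0
Byte 3: 0xA2
0xB0 XOR 0xA2 = 0x12

Answer: 0x12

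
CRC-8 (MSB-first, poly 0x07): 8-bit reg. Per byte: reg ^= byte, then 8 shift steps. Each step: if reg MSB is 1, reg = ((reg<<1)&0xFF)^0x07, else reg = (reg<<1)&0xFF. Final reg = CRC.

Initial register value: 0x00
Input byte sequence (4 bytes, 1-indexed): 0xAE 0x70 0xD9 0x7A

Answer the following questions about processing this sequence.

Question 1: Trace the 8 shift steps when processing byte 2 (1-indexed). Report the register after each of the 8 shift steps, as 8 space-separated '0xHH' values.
Answer: 0x66 0xCC 0x9F 0x39 0x72 0xE4 0xCF 0x99

Derivation:
After byte 1 (0xAE): reg=0x43
Register before byte 2: 0x43
After XOR with byte 0x70: 0x33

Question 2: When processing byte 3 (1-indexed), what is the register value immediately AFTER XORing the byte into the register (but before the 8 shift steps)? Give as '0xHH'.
Answer: 0x40

Derivation:
Register before byte 3: 0x99
Byte 3: 0xD9
0x99 XOR 0xD9 = 0x40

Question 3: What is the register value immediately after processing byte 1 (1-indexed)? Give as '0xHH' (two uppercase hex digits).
Answer: 0x43

Derivation:
After byte 1 (0xAE): reg=0x43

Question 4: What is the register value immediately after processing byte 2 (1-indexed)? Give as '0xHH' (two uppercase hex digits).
Answer: 0x99

Derivation:
After byte 1 (0xAE): reg=0x43
After byte 2 (0x70): reg=0x99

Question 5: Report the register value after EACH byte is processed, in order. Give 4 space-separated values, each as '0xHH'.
0x43 0x99 0xC7 0x3A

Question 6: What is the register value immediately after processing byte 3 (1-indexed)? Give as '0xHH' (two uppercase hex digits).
Answer: 0xC7

Derivation:
After byte 1 (0xAE): reg=0x43
After byte 2 (0x70): reg=0x99
After byte 3 (0xD9): reg=0xC7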